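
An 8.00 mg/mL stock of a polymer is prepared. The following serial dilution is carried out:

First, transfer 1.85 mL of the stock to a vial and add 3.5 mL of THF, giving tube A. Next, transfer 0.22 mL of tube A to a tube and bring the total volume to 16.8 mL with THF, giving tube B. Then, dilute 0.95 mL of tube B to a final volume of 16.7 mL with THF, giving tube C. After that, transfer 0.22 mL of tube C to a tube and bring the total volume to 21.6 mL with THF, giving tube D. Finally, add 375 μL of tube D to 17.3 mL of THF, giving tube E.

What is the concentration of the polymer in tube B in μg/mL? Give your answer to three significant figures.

Step 1: 1.85 mL + 3.5 mL = 5.35 mL total → factor 5.35/1.85 = 2.8919
Step 2: 0.22 mL brought to 16.8 mL → factor 16.8/0.22 = 76.364
Dilution factor through tube B = 2.8919 × 76.364 = 220.84
[tube B] = 8.00 mg/mL / 220.84 = 0.03623 mg/mL = 36.2 μg/mL

36.2 μg/mL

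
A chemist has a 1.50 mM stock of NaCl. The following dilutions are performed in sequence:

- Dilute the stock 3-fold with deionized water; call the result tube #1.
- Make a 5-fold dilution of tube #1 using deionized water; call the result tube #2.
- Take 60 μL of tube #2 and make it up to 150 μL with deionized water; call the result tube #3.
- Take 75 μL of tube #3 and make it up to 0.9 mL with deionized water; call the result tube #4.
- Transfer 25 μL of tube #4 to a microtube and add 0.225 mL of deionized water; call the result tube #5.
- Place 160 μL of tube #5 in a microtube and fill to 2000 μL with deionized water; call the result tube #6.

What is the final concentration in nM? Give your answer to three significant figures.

Step 1: 3-fold → factor 3
Step 2: 5-fold → factor 5
Step 3: 60 μL brought to 150 μL → factor 150/60 = 2.5
Step 4: 75 μL brought to 0.9 mL → factor 900/75 = 12
Step 5: 25 μL + 0.225 mL = 250 μL total → factor 250/25 = 10
Step 6: 160 μL brought to 2000 μL → factor 2000/160 = 12.5
Overall dilution factor = 3 × 5 × 2.5 × 12 × 10 × 12.5 = 56250
Final = 1.50 mM / 56250 = 2.667 × 10^-5 mM = 26.7 nM

26.7 nM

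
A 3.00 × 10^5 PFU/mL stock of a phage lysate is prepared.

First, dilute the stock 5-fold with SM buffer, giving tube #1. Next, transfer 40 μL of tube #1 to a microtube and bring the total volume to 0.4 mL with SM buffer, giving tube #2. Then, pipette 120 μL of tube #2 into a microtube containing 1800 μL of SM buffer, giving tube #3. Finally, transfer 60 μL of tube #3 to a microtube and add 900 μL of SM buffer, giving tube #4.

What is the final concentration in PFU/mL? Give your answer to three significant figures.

23.4 PFU/mL

Step 1: 5-fold → factor 5
Step 2: 40 μL brought to 0.4 mL → factor 400/40 = 10
Step 3: 120 μL + 1800 μL = 1920 μL total → factor 1920/120 = 16
Step 4: 60 μL + 900 μL = 960 μL total → factor 960/60 = 16
Overall dilution factor = 5 × 10 × 16 × 16 = 12800
Final = 3.00 × 10^5 PFU/mL / 12800 = 23.4 PFU/mL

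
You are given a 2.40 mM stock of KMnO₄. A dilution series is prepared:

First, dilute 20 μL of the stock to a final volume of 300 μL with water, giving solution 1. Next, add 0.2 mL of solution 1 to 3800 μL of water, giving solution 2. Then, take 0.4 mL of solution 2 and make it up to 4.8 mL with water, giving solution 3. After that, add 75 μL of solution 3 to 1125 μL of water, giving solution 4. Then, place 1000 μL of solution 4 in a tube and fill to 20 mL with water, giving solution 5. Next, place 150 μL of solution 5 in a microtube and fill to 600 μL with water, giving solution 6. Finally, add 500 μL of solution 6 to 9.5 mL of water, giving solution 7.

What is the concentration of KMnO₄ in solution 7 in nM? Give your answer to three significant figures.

0.0260 nM

Step 1: 20 μL brought to 300 μL → factor 300/20 = 15
Step 2: 0.2 mL + 3800 μL = 4 mL total → factor 4/0.2 = 20
Step 3: 0.4 mL brought to 4.8 mL → factor 4.8/0.4 = 12
Step 4: 75 μL + 1125 μL = 1200 μL total → factor 1200/75 = 16
Step 5: 1000 μL brought to 20 mL → factor 20000/1000 = 20
Step 6: 150 μL brought to 600 μL → factor 600/150 = 4
Step 7: 500 μL + 9.5 mL = 10000 μL total → factor 10000/500 = 20
Overall dilution factor = 15 × 20 × 12 × 16 × 20 × 4 × 20 = 9.216 × 10^7
Final = 2.40 mM / 9.216 × 10^7 = 2.604 × 10^-8 mM = 0.0260 nM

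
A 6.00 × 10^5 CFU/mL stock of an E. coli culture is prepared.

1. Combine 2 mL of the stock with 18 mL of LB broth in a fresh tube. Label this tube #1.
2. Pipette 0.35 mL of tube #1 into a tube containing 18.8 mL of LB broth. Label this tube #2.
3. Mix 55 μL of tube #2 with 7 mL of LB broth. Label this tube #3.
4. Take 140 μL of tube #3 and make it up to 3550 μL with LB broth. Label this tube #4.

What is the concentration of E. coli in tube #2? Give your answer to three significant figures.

Step 1: 2 mL + 18 mL = 20 mL total → factor 20/2 = 10
Step 2: 0.35 mL + 18.8 mL = 19.15 mL total → factor 19.15/0.35 = 54.714
Dilution factor through tube #2 = 10 × 54.714 = 547.14
[tube #2] = 6.00 × 10^5 CFU/mL / 547.14 = 1.10 × 10^3 CFU/mL

1.10 × 10^3 CFU/mL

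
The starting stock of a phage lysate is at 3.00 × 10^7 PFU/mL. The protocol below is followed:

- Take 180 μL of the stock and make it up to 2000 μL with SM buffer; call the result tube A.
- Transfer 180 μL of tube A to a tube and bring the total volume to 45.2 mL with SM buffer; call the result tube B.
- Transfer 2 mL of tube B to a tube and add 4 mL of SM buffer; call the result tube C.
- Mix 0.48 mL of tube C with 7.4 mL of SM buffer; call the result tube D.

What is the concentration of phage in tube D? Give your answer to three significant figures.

218 PFU/mL

Step 1: 180 μL brought to 2000 μL → factor 2000/180 = 11.111
Step 2: 180 μL brought to 45.2 mL → factor 45200/180 = 251.11
Step 3: 2 mL + 4 mL = 6 mL total → factor 6/2 = 3
Step 4: 0.48 mL + 7.4 mL = 7.88 mL total → factor 7.88/0.48 = 16.417
Overall dilution factor = 11.111 × 251.11 × 3 × 16.417 = 1.3741 × 10^5
Final = 3.00 × 10^7 PFU/mL / 1.3741 × 10^5 = 218 PFU/mL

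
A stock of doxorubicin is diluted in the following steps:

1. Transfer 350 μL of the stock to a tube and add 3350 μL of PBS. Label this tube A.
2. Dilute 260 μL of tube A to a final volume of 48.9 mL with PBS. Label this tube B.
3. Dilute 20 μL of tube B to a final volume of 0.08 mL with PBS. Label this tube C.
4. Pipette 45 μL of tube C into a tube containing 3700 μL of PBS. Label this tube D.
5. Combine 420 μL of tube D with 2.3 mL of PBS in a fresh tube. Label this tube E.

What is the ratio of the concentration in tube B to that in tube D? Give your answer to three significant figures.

333

Step 1: 350 μL + 3350 μL = 3700 μL total → factor 3700/350 = 10.571
Step 2: 260 μL brought to 48.9 mL → factor 48900/260 = 188.08
Step 3: 20 μL brought to 0.08 mL → factor 80/20 = 4
Step 4: 45 μL + 3700 μL = 3745 μL total → factor 3745/45 = 83.222
Dilution factor to tube B = 1988.2; to tube D = 6.6186 × 10^5
[tube B]/[tube D] = (factor to tube D)/(factor to tube B) = 6.6186 × 10^5/1988.2 = 333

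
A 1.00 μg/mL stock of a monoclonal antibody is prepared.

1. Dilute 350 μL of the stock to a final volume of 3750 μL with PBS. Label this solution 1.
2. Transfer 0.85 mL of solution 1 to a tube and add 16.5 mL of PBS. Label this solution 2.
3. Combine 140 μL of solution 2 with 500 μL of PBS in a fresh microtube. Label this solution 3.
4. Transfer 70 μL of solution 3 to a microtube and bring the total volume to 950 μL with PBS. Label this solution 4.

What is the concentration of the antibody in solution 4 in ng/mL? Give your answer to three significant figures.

0.0737 ng/mL

Step 1: 350 μL brought to 3750 μL → factor 3750/350 = 10.714
Step 2: 0.85 mL + 16.5 mL = 17.35 mL total → factor 17.35/0.85 = 20.412
Step 3: 140 μL + 500 μL = 640 μL total → factor 640/140 = 4.5714
Step 4: 70 μL brought to 950 μL → factor 950/70 = 13.571
Overall dilution factor = 10.714 × 20.412 × 4.5714 × 13.571 = 13568
Final = 1.00 μg/mL / 13568 = 7.370 × 10^-5 μg/mL = 0.0737 ng/mL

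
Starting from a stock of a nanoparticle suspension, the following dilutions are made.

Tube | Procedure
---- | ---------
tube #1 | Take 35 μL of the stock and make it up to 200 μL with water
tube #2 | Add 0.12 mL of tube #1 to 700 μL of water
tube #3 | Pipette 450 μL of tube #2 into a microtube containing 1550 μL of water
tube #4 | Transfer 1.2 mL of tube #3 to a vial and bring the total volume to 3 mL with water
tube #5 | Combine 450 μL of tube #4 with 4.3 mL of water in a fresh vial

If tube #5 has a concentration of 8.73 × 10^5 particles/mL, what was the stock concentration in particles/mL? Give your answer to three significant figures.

Step 1: 35 μL brought to 200 μL → factor 200/35 = 5.7143
Step 2: 0.12 mL + 700 μL = 0.82 mL total → factor 0.82/0.12 = 6.8333
Step 3: 450 μL + 1550 μL = 2000 μL total → factor 2000/450 = 4.4444
Step 4: 1.2 mL brought to 3 mL → factor 3/1.2 = 2.5
Step 5: 450 μL + 4.3 mL = 4750 μL total → factor 4750/450 = 10.556
Overall dilution factor = 5.7143 × 6.8333 × 4.4444 × 2.5 × 10.556 = 4579.7
Stock = 8.73 × 10^5 particles/mL × 4579.7 = 4.00 × 10^9 particles/mL

4.00 × 10^9 particles/mL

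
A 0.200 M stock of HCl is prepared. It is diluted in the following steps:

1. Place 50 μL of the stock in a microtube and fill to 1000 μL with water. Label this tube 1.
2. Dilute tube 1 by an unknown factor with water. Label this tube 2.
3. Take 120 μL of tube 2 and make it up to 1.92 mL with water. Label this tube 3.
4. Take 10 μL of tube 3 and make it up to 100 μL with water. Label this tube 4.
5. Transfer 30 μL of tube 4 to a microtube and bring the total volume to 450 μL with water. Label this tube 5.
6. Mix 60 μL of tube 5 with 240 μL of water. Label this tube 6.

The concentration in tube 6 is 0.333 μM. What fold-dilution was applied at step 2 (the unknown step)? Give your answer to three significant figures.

2.50-fold

Step 1: 50 μL brought to 1000 μL → factor 1000/50 = 20
Step 2: unknown factor x
Step 3: 120 μL brought to 1.92 mL → factor 1920/120 = 16
Step 4: 10 μL brought to 100 μL → factor 100/10 = 10
Step 5: 30 μL brought to 450 μL → factor 450/30 = 15
Step 6: 60 μL + 240 μL = 300 μL total → factor 300/60 = 5
Product of known-step factors = 2.4 × 10^5
Overall factor = 0.200 M / (0.333 μM) = 6.006 × 10^5
x = 6.006 × 10^5 / 2.4 × 10^5 = 2.50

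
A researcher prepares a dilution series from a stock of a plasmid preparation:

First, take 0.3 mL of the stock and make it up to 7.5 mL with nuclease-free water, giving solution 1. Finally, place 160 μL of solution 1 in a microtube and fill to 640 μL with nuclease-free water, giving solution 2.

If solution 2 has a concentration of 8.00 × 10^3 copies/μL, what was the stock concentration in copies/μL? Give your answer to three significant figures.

Step 1: 0.3 mL brought to 7.5 mL → factor 7.5/0.3 = 25
Step 2: 160 μL brought to 640 μL → factor 640/160 = 4
Overall dilution factor = 25 × 4 = 100
Stock = 8.00 × 10^3 copies/μL × 100 = 8.00 × 10^5 copies/μL

8.00 × 10^5 copies/μL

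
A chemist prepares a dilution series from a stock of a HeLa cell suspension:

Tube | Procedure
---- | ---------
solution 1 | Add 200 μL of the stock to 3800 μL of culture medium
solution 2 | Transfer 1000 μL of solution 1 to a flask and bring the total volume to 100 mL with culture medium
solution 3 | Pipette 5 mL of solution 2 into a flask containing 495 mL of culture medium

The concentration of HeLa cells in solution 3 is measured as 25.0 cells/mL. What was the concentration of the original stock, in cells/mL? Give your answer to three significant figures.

5.00 × 10^6 cells/mL

Step 1: 200 μL + 3800 μL = 4000 μL total → factor 4000/200 = 20
Step 2: 1000 μL brought to 100 mL → factor 1 × 10^5/1000 = 100
Step 3: 5 mL + 495 mL = 500 mL total → factor 500/5 = 100
Overall dilution factor = 20 × 100 × 100 = 2 × 10^5
Stock = 25.0 cells/mL × 2 × 10^5 = 5.00 × 10^6 cells/mL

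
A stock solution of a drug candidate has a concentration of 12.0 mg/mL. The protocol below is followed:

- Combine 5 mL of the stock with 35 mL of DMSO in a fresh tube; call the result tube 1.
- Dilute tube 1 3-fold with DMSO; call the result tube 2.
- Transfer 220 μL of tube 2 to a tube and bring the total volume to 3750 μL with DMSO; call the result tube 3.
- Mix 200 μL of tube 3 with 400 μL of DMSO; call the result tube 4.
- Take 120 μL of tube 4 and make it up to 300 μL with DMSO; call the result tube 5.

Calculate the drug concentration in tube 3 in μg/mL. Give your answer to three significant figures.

29.3 μg/mL

Step 1: 5 mL + 35 mL = 40 mL total → factor 40/5 = 8
Step 2: 3-fold → factor 3
Step 3: 220 μL brought to 3750 μL → factor 3750/220 = 17.045
Dilution factor through tube 3 = 8 × 3 × 17.045 = 409.09
[tube 3] = 12.0 mg/mL / 409.09 = 0.02933 mg/mL = 29.3 μg/mL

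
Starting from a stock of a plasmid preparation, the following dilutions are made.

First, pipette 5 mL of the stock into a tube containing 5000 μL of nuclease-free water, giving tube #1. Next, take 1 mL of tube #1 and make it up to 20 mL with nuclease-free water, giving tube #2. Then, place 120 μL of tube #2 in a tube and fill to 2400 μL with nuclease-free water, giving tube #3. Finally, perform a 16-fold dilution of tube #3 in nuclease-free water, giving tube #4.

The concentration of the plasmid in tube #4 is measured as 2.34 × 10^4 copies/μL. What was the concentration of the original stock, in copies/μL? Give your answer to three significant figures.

Step 1: 5 mL + 5000 μL = 10 mL total → factor 10/5 = 2
Step 2: 1 mL brought to 20 mL → factor 20/1 = 20
Step 3: 120 μL brought to 2400 μL → factor 2400/120 = 20
Step 4: 16-fold → factor 16
Overall dilution factor = 2 × 20 × 20 × 16 = 12800
Stock = 2.34 × 10^4 copies/μL × 12800 = 3.00 × 10^8 copies/μL

3.00 × 10^8 copies/μL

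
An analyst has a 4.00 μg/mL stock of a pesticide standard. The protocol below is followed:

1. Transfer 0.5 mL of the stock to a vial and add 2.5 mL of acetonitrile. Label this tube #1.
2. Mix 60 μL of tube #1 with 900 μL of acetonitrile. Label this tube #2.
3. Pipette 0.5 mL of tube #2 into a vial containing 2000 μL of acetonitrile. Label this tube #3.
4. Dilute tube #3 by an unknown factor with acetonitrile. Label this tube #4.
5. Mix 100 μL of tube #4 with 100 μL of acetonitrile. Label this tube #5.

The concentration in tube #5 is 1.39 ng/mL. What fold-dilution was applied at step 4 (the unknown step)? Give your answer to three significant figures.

Step 1: 0.5 mL + 2.5 mL = 3 mL total → factor 3/0.5 = 6
Step 2: 60 μL + 900 μL = 960 μL total → factor 960/60 = 16
Step 3: 0.5 mL + 2000 μL = 2.5 mL total → factor 2.5/0.5 = 5
Step 4: unknown factor x
Step 5: 100 μL + 100 μL = 200 μL total → factor 200/100 = 2
Product of known-step factors = 960
Overall factor = 4.00 μg/mL / (1.39 ng/mL) = 2877.7
x = 2877.7 / 960 = 3.00

3.00-fold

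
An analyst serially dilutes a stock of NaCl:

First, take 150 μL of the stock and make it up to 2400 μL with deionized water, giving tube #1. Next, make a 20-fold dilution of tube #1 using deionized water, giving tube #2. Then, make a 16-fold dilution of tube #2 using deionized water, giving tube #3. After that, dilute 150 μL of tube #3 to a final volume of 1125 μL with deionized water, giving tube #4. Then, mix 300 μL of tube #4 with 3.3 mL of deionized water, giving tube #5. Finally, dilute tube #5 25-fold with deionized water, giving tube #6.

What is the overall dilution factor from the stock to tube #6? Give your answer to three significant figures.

1.15 × 10^7

Step 1: 150 μL brought to 2400 μL → factor 2400/150 = 16
Step 2: 20-fold → factor 20
Step 3: 16-fold → factor 16
Step 4: 150 μL brought to 1125 μL → factor 1125/150 = 7.5
Step 5: 300 μL + 3.3 mL = 3600 μL total → factor 3600/300 = 12
Step 6: 25-fold → factor 25
Overall dilution factor = 16 × 20 × 16 × 7.5 × 12 × 25 = 1.152 × 10^7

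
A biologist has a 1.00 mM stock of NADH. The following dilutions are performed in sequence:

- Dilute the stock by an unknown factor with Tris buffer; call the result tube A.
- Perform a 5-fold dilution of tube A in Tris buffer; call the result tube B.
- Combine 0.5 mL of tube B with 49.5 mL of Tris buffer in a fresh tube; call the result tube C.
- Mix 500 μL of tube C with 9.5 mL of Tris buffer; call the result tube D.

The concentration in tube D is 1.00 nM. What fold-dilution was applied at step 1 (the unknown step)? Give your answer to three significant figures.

100-fold

Step 1: unknown factor x
Step 2: 5-fold → factor 5
Step 3: 0.5 mL + 49.5 mL = 50 mL total → factor 50/0.5 = 100
Step 4: 500 μL + 9.5 mL = 10000 μL total → factor 10000/500 = 20
Product of known-step factors = 10000
Overall factor = 1.00 mM / (1.00 nM) = 1 × 10^6
x = 1 × 10^6 / 10000 = 100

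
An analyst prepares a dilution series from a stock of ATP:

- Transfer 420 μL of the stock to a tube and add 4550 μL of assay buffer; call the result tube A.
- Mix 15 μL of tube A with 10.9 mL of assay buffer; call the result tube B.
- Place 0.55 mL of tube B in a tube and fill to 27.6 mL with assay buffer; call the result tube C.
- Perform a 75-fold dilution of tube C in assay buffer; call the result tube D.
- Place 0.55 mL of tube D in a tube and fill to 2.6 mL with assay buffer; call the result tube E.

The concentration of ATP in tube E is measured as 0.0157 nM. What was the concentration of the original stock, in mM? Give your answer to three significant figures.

2.41 mM

Step 1: 420 μL + 4550 μL = 4970 μL total → factor 4970/420 = 11.833
Step 2: 15 μL + 10.9 mL = 10915 μL total → factor 10915/15 = 727.67
Step 3: 0.55 mL brought to 27.6 mL → factor 27.6/0.55 = 50.182
Step 4: 75-fold → factor 75
Step 5: 0.55 mL brought to 2.6 mL → factor 2.6/0.55 = 4.7273
Overall dilution factor = 11.833 × 727.67 × 50.182 × 75 × 4.7273 = 1.532 × 10^8
Stock = 0.0157 nM × 1.532 × 10^8 = 2.405 × 10^6 nM = 2.41 mM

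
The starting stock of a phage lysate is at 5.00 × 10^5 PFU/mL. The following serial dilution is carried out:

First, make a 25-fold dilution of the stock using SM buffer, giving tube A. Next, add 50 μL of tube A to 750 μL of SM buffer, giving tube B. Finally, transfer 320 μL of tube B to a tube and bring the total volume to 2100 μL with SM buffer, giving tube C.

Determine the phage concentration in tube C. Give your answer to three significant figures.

Step 1: 25-fold → factor 25
Step 2: 50 μL + 750 μL = 800 μL total → factor 800/50 = 16
Step 3: 320 μL brought to 2100 μL → factor 2100/320 = 6.5625
Overall dilution factor = 25 × 16 × 6.5625 = 2625
Final = 5.00 × 10^5 PFU/mL / 2625 = 190 PFU/mL

190 PFU/mL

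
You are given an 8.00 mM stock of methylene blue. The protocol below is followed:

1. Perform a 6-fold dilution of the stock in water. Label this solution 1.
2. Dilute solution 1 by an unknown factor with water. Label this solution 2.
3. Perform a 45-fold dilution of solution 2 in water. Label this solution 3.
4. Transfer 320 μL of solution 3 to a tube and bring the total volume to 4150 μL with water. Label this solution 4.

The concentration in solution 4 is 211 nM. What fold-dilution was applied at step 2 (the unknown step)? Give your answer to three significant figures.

Step 1: 6-fold → factor 6
Step 2: unknown factor x
Step 3: 45-fold → factor 45
Step 4: 320 μL brought to 4150 μL → factor 4150/320 = 12.969
Product of known-step factors = 3501.6
Overall factor = 8.00 mM / (211 nM) = 37915
x = 37915 / 3501.6 = 10.8

10.8-fold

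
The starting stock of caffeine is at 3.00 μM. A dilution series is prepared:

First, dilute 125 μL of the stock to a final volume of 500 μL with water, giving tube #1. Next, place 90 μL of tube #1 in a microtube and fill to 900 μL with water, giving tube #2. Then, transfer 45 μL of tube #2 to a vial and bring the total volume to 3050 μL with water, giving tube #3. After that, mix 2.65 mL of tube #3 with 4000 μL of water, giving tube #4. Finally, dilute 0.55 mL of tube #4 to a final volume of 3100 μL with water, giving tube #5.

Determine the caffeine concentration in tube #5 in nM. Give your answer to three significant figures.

Step 1: 125 μL brought to 500 μL → factor 500/125 = 4
Step 2: 90 μL brought to 900 μL → factor 900/90 = 10
Step 3: 45 μL brought to 3050 μL → factor 3050/45 = 67.778
Step 4: 2.65 mL + 4000 μL = 6.65 mL total → factor 6.65/2.65 = 2.5094
Step 5: 0.55 mL brought to 3100 μL → factor 3.1/0.55 = 5.6364
Overall dilution factor = 4 × 10 × 67.778 × 2.5094 × 5.6364 = 38346
Final = 3.00 μM / 38346 = 7.823 × 10^-5 μM = 0.0782 nM

0.0782 nM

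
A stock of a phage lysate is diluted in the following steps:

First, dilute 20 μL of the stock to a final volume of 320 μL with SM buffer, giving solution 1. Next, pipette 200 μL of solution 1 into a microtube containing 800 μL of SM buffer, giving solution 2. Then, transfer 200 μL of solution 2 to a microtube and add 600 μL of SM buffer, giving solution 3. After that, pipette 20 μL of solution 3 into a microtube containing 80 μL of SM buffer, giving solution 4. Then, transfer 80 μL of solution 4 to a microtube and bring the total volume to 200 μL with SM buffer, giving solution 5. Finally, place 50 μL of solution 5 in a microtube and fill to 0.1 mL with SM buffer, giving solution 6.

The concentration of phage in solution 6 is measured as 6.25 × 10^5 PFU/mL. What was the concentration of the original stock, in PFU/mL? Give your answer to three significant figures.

Step 1: 20 μL brought to 320 μL → factor 320/20 = 16
Step 2: 200 μL + 800 μL = 1000 μL total → factor 1000/200 = 5
Step 3: 200 μL + 600 μL = 800 μL total → factor 800/200 = 4
Step 4: 20 μL + 80 μL = 100 μL total → factor 100/20 = 5
Step 5: 80 μL brought to 200 μL → factor 200/80 = 2.5
Step 6: 50 μL brought to 0.1 mL → factor 100/50 = 2
Overall dilution factor = 16 × 5 × 4 × 5 × 2.5 × 2 = 8000
Stock = 6.25 × 10^5 PFU/mL × 8000 = 5.00 × 10^9 PFU/mL

5.00 × 10^9 PFU/mL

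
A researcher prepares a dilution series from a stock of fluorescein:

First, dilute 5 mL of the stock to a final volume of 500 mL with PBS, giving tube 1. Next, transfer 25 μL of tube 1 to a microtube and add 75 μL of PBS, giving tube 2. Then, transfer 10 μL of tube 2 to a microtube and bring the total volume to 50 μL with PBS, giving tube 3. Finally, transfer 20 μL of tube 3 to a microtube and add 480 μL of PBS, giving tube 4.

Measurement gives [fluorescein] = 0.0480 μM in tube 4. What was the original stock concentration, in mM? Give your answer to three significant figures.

Step 1: 5 mL brought to 500 mL → factor 500/5 = 100
Step 2: 25 μL + 75 μL = 100 μL total → factor 100/25 = 4
Step 3: 10 μL brought to 50 μL → factor 50/10 = 5
Step 4: 20 μL + 480 μL = 500 μL total → factor 500/20 = 25
Overall dilution factor = 100 × 4 × 5 × 25 = 50000
Stock = 0.0480 μM × 50000 = 2400 μM = 2.40 mM

2.40 mM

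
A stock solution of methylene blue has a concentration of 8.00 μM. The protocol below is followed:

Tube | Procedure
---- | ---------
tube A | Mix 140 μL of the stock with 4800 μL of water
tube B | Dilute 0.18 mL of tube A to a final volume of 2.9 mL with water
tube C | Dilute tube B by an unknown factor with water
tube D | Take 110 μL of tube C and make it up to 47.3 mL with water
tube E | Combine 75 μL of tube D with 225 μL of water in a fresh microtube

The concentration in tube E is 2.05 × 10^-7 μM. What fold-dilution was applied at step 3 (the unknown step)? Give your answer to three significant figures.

39.9-fold

Step 1: 140 μL + 4800 μL = 4940 μL total → factor 4940/140 = 35.286
Step 2: 0.18 mL brought to 2.9 mL → factor 2.9/0.18 = 16.111
Step 3: unknown factor x
Step 4: 110 μL brought to 47.3 mL → factor 47300/110 = 430
Step 5: 75 μL + 225 μL = 300 μL total → factor 300/75 = 4
Product of known-step factors = 9.7781 × 10^5
Overall factor = 8.00 μM / (2.05 × 10^-7 μM) = 3.9024 × 10^7
x = 3.9024 × 10^7 / 9.7781 × 10^5 = 39.9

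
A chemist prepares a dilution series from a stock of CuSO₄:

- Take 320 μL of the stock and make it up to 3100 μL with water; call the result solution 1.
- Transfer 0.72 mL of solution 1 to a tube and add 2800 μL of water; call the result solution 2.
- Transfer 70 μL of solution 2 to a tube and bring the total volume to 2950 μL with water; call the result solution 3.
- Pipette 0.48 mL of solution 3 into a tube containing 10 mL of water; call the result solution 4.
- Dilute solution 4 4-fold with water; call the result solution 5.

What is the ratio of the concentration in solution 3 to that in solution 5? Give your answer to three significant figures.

Step 1: 320 μL brought to 3100 μL → factor 3100/320 = 9.6875
Step 2: 0.72 mL + 2800 μL = 3.52 mL total → factor 3.52/0.72 = 4.8889
Step 3: 70 μL brought to 2950 μL → factor 2950/70 = 42.143
Step 4: 0.48 mL + 10 mL = 10.48 mL total → factor 10.48/0.48 = 21.833
Step 5: 4-fold → factor 4
Dilution factor to solution 3 = 1995.9; to solution 5 = 1.7431 × 10^5
[solution 3]/[solution 5] = (factor to solution 5)/(factor to solution 3) = 1.7431 × 10^5/1995.9 = 87.3

87.3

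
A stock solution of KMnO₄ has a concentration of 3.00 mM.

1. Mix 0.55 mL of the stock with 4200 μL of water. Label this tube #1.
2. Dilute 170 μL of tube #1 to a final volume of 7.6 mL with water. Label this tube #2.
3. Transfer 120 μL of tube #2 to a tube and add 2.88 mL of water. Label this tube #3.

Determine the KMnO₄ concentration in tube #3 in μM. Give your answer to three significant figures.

Step 1: 0.55 mL + 4200 μL = 4.75 mL total → factor 4.75/0.55 = 8.6364
Step 2: 170 μL brought to 7.6 mL → factor 7600/170 = 44.706
Step 3: 120 μL + 2.88 mL = 3000 μL total → factor 3000/120 = 25
Overall dilution factor = 8.6364 × 44.706 × 25 = 9652.4
Final = 3.00 mM / 9652.4 = 0.0003108 mM = 0.311 μM

0.311 μM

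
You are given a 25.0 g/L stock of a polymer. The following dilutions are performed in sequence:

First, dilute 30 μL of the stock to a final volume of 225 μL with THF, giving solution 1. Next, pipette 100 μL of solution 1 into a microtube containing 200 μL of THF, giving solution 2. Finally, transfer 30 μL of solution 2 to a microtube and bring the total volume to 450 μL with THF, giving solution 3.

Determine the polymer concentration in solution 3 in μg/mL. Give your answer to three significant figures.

Step 1: 30 μL brought to 225 μL → factor 225/30 = 7.5
Step 2: 100 μL + 200 μL = 300 μL total → factor 300/100 = 3
Step 3: 30 μL brought to 450 μL → factor 450/30 = 15
Overall dilution factor = 7.5 × 3 × 15 = 337.5
Final = 25.0 g/L / 337.5 = 0.07407 g/L = 74.1 μg/mL

74.1 μg/mL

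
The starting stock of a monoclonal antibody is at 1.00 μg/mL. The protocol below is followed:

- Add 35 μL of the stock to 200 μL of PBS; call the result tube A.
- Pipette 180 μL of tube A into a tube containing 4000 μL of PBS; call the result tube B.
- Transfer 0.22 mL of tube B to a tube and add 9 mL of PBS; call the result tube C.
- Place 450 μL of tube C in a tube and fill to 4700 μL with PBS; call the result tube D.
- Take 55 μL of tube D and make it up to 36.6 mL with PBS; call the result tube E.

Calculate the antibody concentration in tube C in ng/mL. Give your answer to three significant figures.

Step 1: 35 μL + 200 μL = 235 μL total → factor 235/35 = 6.7143
Step 2: 180 μL + 4000 μL = 4180 μL total → factor 4180/180 = 23.222
Step 3: 0.22 mL + 9 mL = 9.22 mL total → factor 9.22/0.22 = 41.909
Dilution factor through tube C = 6.7143 × 23.222 × 41.909 = 6534.5
[tube C] = 1.00 μg/mL / 6534.5 = 0.0001530 μg/mL = 0.153 ng/mL

0.153 ng/mL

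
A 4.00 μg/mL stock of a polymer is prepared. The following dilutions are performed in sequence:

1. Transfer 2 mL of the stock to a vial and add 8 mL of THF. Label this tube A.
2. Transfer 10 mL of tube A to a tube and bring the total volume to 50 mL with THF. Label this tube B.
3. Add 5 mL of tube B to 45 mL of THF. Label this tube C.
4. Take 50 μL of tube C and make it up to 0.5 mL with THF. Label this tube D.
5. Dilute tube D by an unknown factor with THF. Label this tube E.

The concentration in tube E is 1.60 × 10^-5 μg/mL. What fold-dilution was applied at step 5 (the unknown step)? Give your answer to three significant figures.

Step 1: 2 mL + 8 mL = 10 mL total → factor 10/2 = 5
Step 2: 10 mL brought to 50 mL → factor 50/10 = 5
Step 3: 5 mL + 45 mL = 50 mL total → factor 50/5 = 10
Step 4: 50 μL brought to 0.5 mL → factor 500/50 = 10
Step 5: unknown factor x
Product of known-step factors = 2500
Overall factor = 4.00 μg/mL / (1.60 × 10^-5 μg/mL) = 2.5 × 10^5
x = 2.5 × 10^5 / 2500 = 100

100-fold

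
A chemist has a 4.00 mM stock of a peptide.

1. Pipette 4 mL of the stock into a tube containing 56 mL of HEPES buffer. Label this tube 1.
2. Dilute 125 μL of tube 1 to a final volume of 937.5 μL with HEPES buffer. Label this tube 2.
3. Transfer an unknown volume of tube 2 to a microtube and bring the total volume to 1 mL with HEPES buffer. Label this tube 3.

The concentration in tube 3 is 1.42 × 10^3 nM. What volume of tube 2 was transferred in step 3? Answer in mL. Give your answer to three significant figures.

0.0399 mL

Step 1: 4 mL + 56 mL = 60 mL total → factor 60/4 = 15
Step 2: 125 μL brought to 937.5 μL → factor 937.5/125 = 7.5
Step 3: v brought to 1 mL → factor = 1 mL/v
Product of known-step factors = 112.5
Overall factor = 4.00 mM / (1.42 × 10^3 nM) = 2816.9
Step-3 factor = 2816.9 / 112.5 = 25.039
v = 1 mL / 25.039 = 0.0399 mL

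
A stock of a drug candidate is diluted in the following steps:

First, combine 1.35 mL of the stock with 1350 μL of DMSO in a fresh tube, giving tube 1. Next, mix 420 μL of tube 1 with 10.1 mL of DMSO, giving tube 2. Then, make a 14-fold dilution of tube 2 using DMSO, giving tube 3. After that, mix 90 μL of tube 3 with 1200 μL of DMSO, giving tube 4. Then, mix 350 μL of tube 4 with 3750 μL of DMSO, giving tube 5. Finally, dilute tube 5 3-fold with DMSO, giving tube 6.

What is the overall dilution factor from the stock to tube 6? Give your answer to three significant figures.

3.53 × 10^5

Step 1: 1.35 mL + 1350 μL = 2.7 mL total → factor 2.7/1.35 = 2
Step 2: 420 μL + 10.1 mL = 10520 μL total → factor 10520/420 = 25.048
Step 3: 14-fold → factor 14
Step 4: 90 μL + 1200 μL = 1290 μL total → factor 1290/90 = 14.333
Step 5: 350 μL + 3750 μL = 4100 μL total → factor 4100/350 = 11.714
Step 6: 3-fold → factor 3
Overall dilution factor = 2 × 25.048 × 14 × 14.333 × 11.714 × 3 = 3.5327 × 10^5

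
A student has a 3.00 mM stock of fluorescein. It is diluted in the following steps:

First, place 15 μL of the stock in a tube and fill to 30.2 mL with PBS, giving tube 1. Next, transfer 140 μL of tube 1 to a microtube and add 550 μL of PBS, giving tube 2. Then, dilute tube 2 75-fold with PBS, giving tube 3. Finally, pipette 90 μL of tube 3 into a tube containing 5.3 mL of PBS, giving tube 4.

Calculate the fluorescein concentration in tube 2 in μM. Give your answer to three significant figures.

Step 1: 15 μL brought to 30.2 mL → factor 30200/15 = 2013.3
Step 2: 140 μL + 550 μL = 690 μL total → factor 690/140 = 4.9286
Dilution factor through tube 2 = 2013.3 × 4.9286 = 9922.9
[tube 2] = 3.00 mM / 9922.9 = 0.0003023 mM = 0.302 μM

0.302 μM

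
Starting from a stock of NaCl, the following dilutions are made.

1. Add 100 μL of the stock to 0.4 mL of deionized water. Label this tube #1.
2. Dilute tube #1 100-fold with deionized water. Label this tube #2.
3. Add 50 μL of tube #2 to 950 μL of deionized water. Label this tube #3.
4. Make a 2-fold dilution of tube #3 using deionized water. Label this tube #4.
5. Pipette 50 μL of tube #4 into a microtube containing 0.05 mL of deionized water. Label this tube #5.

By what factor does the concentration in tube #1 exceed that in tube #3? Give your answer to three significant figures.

2.00 × 10^3

Step 1: 100 μL + 0.4 mL = 500 μL total → factor 500/100 = 5
Step 2: 100-fold → factor 100
Step 3: 50 μL + 950 μL = 1000 μL total → factor 1000/50 = 20
Dilution factor to tube #1 = 5; to tube #3 = 10000
[tube #1]/[tube #3] = (factor to tube #3)/(factor to tube #1) = 10000/5 = 2.00 × 10^3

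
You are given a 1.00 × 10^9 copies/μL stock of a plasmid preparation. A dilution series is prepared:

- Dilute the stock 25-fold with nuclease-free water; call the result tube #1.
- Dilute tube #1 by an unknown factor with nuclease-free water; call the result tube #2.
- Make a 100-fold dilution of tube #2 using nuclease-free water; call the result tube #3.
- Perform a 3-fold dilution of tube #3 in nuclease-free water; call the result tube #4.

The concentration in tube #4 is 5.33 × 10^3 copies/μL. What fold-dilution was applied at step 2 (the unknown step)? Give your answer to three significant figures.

Step 1: 25-fold → factor 25
Step 2: unknown factor x
Step 3: 100-fold → factor 100
Step 4: 3-fold → factor 3
Product of known-step factors = 7500
Overall factor = 1.00 × 10^9 copies/μL / (5.33 × 10^3 copies/μL) = 1.8762 × 10^5
x = 1.8762 × 10^5 / 7500 = 25.0

25.0-fold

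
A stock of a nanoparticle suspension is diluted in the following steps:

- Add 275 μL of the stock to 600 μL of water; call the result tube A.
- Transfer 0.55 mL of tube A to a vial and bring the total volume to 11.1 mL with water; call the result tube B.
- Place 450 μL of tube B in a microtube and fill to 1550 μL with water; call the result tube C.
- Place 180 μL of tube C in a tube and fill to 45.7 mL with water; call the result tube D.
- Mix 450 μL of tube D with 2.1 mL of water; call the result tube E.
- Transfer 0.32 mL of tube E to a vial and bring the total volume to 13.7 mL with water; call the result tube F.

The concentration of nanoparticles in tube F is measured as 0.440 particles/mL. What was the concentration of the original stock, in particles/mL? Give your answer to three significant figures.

5.99 × 10^6 particles/mL

Step 1: 275 μL + 600 μL = 875 μL total → factor 875/275 = 3.1818
Step 2: 0.55 mL brought to 11.1 mL → factor 11.1/0.55 = 20.182
Step 3: 450 μL brought to 1550 μL → factor 1550/450 = 3.4444
Step 4: 180 μL brought to 45.7 mL → factor 45700/180 = 253.89
Step 5: 450 μL + 2.1 mL = 2550 μL total → factor 2550/450 = 5.6667
Step 6: 0.32 mL brought to 13.7 mL → factor 13.7/0.32 = 42.812
Overall dilution factor = 3.1818 × 20.182 × 3.4444 × 253.89 × 5.6667 × 42.812 = 1.3624 × 10^7
Stock = 0.440 particles/mL × 1.3624 × 10^7 = 5.99 × 10^6 particles/mL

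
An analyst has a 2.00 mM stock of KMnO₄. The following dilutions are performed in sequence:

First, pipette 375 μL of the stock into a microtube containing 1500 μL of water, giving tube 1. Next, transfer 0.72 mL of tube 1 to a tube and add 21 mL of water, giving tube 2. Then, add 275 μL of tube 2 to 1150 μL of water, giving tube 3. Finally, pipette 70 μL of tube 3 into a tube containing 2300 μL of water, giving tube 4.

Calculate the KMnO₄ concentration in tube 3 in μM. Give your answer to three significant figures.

Step 1: 375 μL + 1500 μL = 1875 μL total → factor 1875/375 = 5
Step 2: 0.72 mL + 21 mL = 21.72 mL total → factor 21.72/0.72 = 30.167
Step 3: 275 μL + 1150 μL = 1425 μL total → factor 1425/275 = 5.1818
Dilution factor through tube 3 = 5 × 30.167 × 5.1818 = 781.59
[tube 3] = 2.00 mM / 781.59 = 0.002559 mM = 2.56 μM

2.56 μM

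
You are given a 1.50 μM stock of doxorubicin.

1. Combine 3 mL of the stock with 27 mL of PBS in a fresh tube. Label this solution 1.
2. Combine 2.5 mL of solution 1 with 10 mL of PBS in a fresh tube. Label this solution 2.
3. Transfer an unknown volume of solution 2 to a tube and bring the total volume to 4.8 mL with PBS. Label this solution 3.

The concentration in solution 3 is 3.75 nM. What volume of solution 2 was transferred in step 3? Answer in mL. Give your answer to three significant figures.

Step 1: 3 mL + 27 mL = 30 mL total → factor 30/3 = 10
Step 2: 2.5 mL + 10 mL = 12.5 mL total → factor 12.5/2.5 = 5
Step 3: v brought to 4.8 mL → factor = 4.8 mL/v
Product of known-step factors = 50
Overall factor = 1.50 μM / (3.75 nM) = 400
Step-3 factor = 400 / 50 = 8
v = 4.8 mL / 8 = 0.600 mL

0.600 mL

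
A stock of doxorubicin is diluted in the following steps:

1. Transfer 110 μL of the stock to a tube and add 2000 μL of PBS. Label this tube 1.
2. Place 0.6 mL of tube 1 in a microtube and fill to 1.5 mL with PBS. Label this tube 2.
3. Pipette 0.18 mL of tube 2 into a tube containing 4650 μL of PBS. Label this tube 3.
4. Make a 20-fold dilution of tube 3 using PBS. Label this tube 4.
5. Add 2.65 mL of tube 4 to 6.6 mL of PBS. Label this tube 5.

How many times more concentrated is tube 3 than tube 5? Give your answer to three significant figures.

69.8

Step 1: 110 μL + 2000 μL = 2110 μL total → factor 2110/110 = 19.182
Step 2: 0.6 mL brought to 1.5 mL → factor 1.5/0.6 = 2.5
Step 3: 0.18 mL + 4650 μL = 4.83 mL total → factor 4.83/0.18 = 26.833
Step 4: 20-fold → factor 20
Step 5: 2.65 mL + 6.6 mL = 9.25 mL total → factor 9.25/2.65 = 3.4906
Dilution factor to tube 3 = 1286.8; to tube 5 = 89832
[tube 3]/[tube 5] = (factor to tube 5)/(factor to tube 3) = 89832/1286.8 = 69.8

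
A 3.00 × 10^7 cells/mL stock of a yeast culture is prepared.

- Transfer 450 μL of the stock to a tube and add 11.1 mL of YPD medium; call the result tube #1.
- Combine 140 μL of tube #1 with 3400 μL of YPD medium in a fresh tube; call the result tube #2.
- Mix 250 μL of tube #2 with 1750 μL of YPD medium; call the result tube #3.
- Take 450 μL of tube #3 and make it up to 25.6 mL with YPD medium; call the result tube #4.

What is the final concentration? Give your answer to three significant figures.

102 cells/mL

Step 1: 450 μL + 11.1 mL = 11550 μL total → factor 11550/450 = 25.667
Step 2: 140 μL + 3400 μL = 3540 μL total → factor 3540/140 = 25.286
Step 3: 250 μL + 1750 μL = 2000 μL total → factor 2000/250 = 8
Step 4: 450 μL brought to 25.6 mL → factor 25600/450 = 56.889
Overall dilution factor = 25.667 × 25.286 × 8 × 56.889 = 2.9537 × 10^5
Final = 3.00 × 10^7 cells/mL / 2.9537 × 10^5 = 102 cells/mL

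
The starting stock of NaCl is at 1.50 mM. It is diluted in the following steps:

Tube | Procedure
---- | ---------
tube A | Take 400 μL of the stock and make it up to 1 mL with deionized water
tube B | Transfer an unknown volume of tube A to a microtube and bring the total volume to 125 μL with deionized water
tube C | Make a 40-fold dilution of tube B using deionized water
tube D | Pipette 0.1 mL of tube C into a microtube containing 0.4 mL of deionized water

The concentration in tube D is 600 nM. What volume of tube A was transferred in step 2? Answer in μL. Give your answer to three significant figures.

Step 1: 400 μL brought to 1 mL → factor 1000/400 = 2.5
Step 2: v brought to 125 μL → factor = 125 μL/v
Step 3: 40-fold → factor 40
Step 4: 0.1 mL + 0.4 mL = 0.5 mL total → factor 0.5/0.1 = 5
Product of known-step factors = 500
Overall factor = 1.50 mM / (600 nM) = 2500
Step-2 factor = 2500 / 500 = 5
v = 125 μL / 5 = 25.0 μL

25.0 μL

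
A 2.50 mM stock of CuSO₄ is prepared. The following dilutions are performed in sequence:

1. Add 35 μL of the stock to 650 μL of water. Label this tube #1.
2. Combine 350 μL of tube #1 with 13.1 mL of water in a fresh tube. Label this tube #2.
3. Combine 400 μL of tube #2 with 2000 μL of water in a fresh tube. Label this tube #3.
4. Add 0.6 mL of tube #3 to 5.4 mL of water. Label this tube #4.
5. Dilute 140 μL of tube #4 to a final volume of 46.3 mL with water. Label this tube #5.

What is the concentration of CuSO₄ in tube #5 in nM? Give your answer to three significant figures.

Step 1: 35 μL + 650 μL = 685 μL total → factor 685/35 = 19.571
Step 2: 350 μL + 13.1 mL = 13450 μL total → factor 13450/350 = 38.429
Step 3: 400 μL + 2000 μL = 2400 μL total → factor 2400/400 = 6
Step 4: 0.6 mL + 5.4 mL = 6 mL total → factor 6/0.6 = 10
Step 5: 140 μL brought to 46.3 mL → factor 46300/140 = 330.71
Overall dilution factor = 19.571 × 38.429 × 6 × 10 × 330.71 = 1.4924 × 10^7
Final = 2.50 mM / 1.4924 × 10^7 = 1.675 × 10^-7 mM = 0.168 nM

0.168 nM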